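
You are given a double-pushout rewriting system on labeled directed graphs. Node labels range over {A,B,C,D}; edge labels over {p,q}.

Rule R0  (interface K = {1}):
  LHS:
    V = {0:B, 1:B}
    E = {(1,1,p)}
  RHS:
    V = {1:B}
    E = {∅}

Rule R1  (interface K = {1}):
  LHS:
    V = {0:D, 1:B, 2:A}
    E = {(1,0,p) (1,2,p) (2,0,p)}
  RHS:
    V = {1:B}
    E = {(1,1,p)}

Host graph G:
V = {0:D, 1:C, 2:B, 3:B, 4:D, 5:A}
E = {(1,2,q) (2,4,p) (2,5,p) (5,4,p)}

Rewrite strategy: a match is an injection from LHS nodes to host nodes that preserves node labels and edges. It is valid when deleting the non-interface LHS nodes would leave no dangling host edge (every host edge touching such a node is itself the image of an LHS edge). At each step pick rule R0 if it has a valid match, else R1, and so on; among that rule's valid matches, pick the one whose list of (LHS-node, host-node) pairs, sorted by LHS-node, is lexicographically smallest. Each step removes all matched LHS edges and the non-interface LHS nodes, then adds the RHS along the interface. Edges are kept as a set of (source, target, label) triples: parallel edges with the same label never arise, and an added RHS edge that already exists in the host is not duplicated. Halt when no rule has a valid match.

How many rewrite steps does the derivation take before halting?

Answer: 2

Rewrite trace:
start.  V:6 E:4  edges: 1-q->2 2-p->4 2-p->5 5-p->4
1. fire R1 via {0↦4, 1↦2, 2↦5}  →  V:4 E:2  edges: 1-q->2 2-p->2
2. fire R0 via {0↦3, 1↦2}  →  V:3 E:1  edges: 1-q->2
final graph: no rule applies after step 2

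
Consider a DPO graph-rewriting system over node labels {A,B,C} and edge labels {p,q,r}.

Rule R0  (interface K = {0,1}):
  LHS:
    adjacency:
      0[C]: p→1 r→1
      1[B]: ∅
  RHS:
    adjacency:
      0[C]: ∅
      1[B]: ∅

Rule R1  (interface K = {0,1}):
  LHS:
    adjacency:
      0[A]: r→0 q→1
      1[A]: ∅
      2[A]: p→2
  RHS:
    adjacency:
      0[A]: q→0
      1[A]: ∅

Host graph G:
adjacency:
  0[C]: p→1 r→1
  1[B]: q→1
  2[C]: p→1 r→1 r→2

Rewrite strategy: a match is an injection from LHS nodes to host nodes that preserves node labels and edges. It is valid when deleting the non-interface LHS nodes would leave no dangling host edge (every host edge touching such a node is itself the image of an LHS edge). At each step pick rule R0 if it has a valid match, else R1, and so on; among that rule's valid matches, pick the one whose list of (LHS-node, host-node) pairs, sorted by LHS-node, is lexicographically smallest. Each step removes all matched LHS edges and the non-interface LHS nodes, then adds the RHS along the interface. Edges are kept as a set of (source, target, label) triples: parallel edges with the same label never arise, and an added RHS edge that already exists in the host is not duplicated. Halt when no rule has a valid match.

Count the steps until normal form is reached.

start.  V:3 E:6  edges: 0-p->1 0-r->1 1-q->1 2-p->1 2-r->1 2-r->2
1. fire R0 via {0↦0, 1↦1}  →  V:3 E:4  edges: 1-q->1 2-p->1 2-r->1 2-r->2
2. fire R0 via {0↦2, 1↦1}  →  V:3 E:2  edges: 1-q->1 2-r->2
normal form: no rule applies after step 2

Answer: 2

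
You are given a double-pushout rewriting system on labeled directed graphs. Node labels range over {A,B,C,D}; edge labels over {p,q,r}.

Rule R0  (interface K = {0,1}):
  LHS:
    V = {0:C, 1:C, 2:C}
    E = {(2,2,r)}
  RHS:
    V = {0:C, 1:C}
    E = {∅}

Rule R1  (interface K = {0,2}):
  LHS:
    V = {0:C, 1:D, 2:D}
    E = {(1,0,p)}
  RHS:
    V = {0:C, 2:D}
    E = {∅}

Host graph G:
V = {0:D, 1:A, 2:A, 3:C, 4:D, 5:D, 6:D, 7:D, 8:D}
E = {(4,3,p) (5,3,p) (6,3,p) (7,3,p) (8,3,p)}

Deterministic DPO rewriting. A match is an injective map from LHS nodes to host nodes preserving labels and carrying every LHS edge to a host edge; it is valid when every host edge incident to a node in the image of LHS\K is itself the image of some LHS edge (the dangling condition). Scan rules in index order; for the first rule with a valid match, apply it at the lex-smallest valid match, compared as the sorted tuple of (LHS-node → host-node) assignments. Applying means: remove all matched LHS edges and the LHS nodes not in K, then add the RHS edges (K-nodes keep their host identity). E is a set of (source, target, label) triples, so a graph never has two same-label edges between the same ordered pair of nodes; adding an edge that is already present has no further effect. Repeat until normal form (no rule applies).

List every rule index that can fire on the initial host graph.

R0: no valid match — LHS pattern not found
R1: 25 valid matches — {0↦3, 1↦4, 2↦0}, {0↦3, 1↦4, 2↦5}, {0↦3, 1↦4, 2↦6} (+22 more)

Answer: [R1]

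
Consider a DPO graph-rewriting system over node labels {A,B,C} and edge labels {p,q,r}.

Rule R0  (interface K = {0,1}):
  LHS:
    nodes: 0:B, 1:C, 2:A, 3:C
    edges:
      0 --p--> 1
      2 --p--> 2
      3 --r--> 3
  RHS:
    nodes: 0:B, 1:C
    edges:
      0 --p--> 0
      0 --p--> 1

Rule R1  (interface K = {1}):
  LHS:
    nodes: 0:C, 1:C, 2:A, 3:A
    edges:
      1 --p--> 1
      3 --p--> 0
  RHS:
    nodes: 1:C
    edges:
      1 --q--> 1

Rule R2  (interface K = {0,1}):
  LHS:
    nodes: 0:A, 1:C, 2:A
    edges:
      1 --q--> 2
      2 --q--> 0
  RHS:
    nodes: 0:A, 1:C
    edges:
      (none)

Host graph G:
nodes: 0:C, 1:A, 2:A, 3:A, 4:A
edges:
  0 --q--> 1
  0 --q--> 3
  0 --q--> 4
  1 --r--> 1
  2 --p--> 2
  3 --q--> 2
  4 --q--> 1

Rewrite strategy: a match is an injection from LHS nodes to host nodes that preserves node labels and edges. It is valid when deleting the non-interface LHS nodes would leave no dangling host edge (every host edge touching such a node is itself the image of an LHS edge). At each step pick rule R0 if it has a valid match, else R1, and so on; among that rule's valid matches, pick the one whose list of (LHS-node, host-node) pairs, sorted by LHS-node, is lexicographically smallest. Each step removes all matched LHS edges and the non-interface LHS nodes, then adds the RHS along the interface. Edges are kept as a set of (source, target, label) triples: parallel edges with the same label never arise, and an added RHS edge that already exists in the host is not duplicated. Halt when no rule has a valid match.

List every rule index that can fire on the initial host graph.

Answer: [R2]

Steps:
R0: no valid match — LHS pattern not found
R1: no valid match — LHS pattern not found
R2: 2 valid matches — {0↦1, 1↦0, 2↦4}, {0↦2, 1↦0, 2↦3}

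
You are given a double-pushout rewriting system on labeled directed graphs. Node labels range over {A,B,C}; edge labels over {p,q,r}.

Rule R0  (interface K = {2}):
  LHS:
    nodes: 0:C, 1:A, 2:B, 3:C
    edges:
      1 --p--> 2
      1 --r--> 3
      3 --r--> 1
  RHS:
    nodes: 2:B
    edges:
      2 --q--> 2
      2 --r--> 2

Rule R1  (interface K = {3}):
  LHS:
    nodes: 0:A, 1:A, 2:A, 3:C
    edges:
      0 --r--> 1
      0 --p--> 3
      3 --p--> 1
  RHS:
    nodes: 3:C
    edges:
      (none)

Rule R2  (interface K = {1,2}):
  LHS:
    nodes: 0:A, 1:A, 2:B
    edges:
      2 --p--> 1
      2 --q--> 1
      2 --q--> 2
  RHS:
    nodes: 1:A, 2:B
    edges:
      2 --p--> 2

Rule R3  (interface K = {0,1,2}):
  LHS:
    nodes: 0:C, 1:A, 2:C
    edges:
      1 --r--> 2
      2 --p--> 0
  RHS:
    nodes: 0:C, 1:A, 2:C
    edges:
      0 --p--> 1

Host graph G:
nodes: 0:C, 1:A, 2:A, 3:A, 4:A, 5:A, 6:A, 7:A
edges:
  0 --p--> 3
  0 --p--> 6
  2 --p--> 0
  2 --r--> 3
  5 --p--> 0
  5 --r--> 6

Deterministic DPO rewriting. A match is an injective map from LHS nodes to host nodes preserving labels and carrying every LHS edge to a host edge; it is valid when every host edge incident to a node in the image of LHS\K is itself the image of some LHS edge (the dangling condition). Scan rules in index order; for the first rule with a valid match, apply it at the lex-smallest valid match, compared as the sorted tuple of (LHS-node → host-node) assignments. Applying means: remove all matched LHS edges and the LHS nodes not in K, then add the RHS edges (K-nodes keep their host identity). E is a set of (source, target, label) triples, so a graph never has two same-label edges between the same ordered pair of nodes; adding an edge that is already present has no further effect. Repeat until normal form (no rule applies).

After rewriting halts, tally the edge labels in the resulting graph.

[0] host  ⇒  8 nodes, 6 edges  {0-p->3 0-p->6 2-p->0 2-r->3 5-p->0 5-r->6}
[1] R1 @ {0↦2, 1↦3, 2↦1, 3↦0}  ⇒  5 nodes, 3 edges  {0-p->6 5-p->0 5-r->6}
[2] R1 @ {0↦5, 1↦6, 2↦4, 3↦0}  ⇒  2 nodes, 0 edges  {∅}
normal form: no rule applies after step 2
NF edges: []

Answer: (no edges)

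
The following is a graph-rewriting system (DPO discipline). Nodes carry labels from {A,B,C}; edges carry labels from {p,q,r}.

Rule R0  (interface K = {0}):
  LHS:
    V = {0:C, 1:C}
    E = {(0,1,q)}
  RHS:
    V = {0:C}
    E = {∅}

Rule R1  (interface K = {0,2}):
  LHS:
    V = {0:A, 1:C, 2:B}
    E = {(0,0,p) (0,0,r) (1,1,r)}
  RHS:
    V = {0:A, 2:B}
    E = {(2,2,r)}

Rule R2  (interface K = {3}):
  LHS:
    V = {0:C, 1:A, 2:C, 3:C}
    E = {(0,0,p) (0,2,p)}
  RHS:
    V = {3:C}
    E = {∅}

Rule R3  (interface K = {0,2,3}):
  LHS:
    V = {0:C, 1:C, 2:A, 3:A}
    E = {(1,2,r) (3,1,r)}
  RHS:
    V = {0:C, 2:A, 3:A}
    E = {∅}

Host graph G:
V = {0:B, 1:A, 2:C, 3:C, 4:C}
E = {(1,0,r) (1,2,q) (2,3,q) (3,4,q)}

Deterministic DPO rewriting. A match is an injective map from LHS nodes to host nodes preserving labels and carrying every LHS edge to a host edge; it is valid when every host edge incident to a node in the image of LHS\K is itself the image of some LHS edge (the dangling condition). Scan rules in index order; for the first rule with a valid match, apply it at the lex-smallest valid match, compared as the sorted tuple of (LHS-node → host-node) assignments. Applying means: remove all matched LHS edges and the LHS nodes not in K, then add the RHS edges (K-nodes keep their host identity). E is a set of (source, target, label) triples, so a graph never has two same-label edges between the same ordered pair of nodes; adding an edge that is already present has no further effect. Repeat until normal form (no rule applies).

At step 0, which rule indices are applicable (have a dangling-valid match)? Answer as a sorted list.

Answer: [R0]

Derivation:
R0: 1 valid match — {0↦3, 1↦4}
R1: no valid match — LHS pattern not found
R2: no valid match — LHS pattern not found
R3: no valid match — LHS pattern not found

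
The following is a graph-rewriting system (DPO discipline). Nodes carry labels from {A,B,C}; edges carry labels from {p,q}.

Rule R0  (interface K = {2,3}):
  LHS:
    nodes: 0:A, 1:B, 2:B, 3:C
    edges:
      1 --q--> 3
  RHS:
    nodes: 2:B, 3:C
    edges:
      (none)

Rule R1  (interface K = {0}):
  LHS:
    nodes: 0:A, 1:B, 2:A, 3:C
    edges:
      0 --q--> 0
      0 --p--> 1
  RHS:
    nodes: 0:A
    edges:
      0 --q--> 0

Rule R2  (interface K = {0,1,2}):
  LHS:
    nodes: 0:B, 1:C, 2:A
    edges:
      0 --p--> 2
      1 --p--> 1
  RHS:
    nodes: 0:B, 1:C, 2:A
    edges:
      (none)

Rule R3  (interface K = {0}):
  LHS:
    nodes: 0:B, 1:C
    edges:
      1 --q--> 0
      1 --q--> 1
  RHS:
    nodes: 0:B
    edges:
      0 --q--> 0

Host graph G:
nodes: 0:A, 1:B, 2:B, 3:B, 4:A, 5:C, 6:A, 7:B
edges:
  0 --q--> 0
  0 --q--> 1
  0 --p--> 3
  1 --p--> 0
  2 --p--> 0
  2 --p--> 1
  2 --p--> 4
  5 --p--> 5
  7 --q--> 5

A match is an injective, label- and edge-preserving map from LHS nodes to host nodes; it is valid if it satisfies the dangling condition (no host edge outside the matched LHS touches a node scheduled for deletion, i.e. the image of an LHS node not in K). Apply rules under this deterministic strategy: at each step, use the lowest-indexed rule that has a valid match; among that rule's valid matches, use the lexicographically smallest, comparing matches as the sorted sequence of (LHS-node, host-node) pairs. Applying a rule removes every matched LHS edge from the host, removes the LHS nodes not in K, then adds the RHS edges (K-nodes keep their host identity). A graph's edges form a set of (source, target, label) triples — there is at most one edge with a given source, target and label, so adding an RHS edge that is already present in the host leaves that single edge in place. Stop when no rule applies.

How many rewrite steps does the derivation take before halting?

Answer: 2

Rewrite trace:
[0] host  ⇒  8 nodes, 9 edges  {0-q->0 0-q->1 0-p->3 1-p->0 2-p->0 2-p->1 2-p->4 5-p->5 7-q->5}
[1] R0 @ {0↦6, 1↦7, 2↦1, 3↦5}  ⇒  6 nodes, 8 edges  {0-q->0 0-q->1 0-p->3 1-p->0 2-p->0 2-p->1 2-p->4 5-p->5}
[2] R2 @ {0↦1, 1↦5, 2↦0}  ⇒  6 nodes, 6 edges  {0-q->0 0-q->1 0-p->3 2-p->0 2-p->1 2-p->4}
normal form: no rule applies after step 2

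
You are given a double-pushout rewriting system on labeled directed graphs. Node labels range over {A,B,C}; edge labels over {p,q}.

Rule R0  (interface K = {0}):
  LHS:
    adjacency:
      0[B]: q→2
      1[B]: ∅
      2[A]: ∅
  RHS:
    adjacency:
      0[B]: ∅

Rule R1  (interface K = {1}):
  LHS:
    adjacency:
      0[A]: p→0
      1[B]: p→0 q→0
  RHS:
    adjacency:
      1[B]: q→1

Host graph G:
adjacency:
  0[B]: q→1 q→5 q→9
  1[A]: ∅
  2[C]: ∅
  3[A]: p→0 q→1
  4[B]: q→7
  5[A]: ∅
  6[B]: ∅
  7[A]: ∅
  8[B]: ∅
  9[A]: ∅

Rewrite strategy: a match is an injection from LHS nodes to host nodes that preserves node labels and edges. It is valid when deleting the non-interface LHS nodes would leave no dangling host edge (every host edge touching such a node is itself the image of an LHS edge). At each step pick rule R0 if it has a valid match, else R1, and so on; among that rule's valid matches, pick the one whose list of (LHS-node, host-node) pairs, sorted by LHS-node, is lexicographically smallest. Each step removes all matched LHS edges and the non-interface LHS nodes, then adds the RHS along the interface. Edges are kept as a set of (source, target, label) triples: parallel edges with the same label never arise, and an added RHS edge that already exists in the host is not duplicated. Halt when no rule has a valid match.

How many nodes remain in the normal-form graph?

[0] host  ⇒  10 nodes, 6 edges  {0-q->1 0-q->5 0-q->9 3-p->0 3-q->1 4-q->7}
[1] R0 @ {0↦0, 1↦6, 2↦5}  ⇒  8 nodes, 5 edges  {0-q->1 0-q->9 3-p->0 3-q->1 4-q->7}
[2] R0 @ {0↦0, 1↦8, 2↦9}  ⇒  6 nodes, 4 edges  {0-q->1 3-p->0 3-q->1 4-q->7}
halt: no rule applies after step 2
NF nodes: {0:B, 1:A, 2:C, 3:A, 4:B, 7:A}

Answer: 6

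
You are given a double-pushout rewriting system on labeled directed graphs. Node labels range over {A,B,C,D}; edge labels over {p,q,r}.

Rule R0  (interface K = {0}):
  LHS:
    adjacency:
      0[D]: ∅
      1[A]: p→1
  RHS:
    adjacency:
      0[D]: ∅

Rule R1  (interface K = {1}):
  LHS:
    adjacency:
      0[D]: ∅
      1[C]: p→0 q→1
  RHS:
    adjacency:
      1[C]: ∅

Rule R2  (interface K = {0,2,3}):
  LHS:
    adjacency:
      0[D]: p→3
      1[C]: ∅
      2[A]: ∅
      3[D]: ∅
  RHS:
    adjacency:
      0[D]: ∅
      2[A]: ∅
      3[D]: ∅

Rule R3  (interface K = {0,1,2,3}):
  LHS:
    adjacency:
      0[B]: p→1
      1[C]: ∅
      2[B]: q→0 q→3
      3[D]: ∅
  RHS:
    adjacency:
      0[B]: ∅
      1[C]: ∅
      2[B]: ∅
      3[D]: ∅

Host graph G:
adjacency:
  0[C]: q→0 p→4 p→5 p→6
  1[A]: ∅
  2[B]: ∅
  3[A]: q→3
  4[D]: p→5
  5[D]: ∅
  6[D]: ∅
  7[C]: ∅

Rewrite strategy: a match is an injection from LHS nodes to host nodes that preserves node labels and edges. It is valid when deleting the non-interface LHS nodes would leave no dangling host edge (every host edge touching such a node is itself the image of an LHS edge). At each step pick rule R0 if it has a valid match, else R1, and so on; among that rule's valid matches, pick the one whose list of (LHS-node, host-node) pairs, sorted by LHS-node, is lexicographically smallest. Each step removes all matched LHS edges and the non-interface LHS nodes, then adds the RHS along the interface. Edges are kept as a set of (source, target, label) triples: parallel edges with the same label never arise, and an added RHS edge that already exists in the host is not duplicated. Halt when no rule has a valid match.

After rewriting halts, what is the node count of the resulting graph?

Answer: 6

Steps:
start.  V:8 E:6  edges: 0-q->0 0-p->4 0-p->5 0-p->6 3-q->3 4-p->5
1. fire R1 via {0↦6, 1↦0}  →  V:7 E:4  edges: 0-p->4 0-p->5 3-q->3 4-p->5
2. fire R2 via {0↦4, 1↦7, 2↦1, 3↦5}  →  V:6 E:3  edges: 0-p->4 0-p->5 3-q->3
halt: no rule applies after step 2
NF nodes: {0:C, 1:A, 2:B, 3:A, 4:D, 5:D}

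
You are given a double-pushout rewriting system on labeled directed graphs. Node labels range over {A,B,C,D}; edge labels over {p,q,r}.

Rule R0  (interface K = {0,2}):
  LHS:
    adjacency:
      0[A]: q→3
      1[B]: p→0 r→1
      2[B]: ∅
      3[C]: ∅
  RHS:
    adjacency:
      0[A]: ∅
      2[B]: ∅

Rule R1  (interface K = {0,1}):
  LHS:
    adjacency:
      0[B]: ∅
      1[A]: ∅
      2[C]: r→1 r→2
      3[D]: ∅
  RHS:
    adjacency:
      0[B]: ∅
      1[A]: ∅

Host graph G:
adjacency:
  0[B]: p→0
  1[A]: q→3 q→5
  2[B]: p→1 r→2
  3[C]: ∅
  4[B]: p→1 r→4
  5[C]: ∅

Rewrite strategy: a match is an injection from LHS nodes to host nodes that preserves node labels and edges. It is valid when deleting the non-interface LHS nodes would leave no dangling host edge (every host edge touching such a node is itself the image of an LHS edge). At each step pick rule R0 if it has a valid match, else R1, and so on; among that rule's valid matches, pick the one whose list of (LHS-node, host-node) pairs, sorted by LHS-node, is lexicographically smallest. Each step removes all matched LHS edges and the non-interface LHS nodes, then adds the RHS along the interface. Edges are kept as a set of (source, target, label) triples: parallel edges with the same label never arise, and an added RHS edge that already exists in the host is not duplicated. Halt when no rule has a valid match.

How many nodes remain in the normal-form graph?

Answer: 2

Steps:
[0] host  ⇒  6 nodes, 7 edges  {0-p->0 1-q->3 1-q->5 2-p->1 2-r->2 4-p->1 4-r->4}
[1] R0 @ {0↦1, 1↦2, 2↦0, 3↦3}  ⇒  4 nodes, 4 edges  {0-p->0 1-q->5 4-p->1 4-r->4}
[2] R0 @ {0↦1, 1↦4, 2↦0, 3↦5}  ⇒  2 nodes, 1 edges  {0-p->0}
halt: no rule applies after step 2
NF nodes: {0:B, 1:A}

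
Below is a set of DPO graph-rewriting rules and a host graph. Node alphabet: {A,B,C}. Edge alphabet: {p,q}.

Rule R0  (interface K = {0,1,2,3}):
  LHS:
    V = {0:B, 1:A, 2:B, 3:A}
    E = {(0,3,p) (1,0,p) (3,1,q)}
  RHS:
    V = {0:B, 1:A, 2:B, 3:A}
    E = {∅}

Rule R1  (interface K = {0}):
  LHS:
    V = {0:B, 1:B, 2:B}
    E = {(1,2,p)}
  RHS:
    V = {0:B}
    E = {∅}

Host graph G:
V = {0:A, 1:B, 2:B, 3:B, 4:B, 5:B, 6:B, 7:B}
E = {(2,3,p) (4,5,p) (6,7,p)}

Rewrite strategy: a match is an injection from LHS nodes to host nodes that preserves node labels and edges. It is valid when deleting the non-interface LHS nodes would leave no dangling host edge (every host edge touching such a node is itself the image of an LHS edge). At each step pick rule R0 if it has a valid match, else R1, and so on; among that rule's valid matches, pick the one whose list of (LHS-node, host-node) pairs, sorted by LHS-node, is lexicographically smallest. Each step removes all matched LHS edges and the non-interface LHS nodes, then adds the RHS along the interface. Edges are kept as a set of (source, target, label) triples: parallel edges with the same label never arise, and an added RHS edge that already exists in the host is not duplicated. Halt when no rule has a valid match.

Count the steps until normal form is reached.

Answer: 3

Rewrite trace:
[0] host  ⇒  8 nodes, 3 edges  {2-p->3 4-p->5 6-p->7}
[1] R1 @ {0↦1, 1↦2, 2↦3}  ⇒  6 nodes, 2 edges  {4-p->5 6-p->7}
[2] R1 @ {0↦1, 1↦4, 2↦5}  ⇒  4 nodes, 1 edges  {6-p->7}
[3] R1 @ {0↦1, 1↦6, 2↦7}  ⇒  2 nodes, 0 edges  {∅}
halt: no rule applies after step 3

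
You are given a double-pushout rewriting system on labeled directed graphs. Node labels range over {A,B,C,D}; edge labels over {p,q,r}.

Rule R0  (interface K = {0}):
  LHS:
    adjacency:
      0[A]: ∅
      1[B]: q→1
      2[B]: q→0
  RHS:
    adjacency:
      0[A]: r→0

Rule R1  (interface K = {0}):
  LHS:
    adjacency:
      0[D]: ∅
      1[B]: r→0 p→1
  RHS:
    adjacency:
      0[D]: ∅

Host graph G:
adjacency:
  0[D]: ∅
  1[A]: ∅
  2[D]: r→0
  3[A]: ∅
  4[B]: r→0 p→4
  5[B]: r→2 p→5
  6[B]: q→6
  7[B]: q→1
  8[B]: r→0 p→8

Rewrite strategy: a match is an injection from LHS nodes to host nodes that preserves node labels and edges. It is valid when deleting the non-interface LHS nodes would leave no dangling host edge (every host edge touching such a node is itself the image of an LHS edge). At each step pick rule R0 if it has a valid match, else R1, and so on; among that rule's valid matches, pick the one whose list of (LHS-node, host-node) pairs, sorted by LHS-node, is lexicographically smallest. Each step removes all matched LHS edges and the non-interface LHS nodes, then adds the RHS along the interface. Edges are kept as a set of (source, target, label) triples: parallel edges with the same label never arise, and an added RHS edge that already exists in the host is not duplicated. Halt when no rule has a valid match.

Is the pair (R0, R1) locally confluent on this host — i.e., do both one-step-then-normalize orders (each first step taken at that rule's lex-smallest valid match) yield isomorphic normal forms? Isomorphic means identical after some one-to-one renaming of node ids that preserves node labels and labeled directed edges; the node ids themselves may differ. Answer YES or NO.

Answer: YES

Steps:
branch R0-first: apply at {0↦1, 1↦6, 2↦7} → |E|=8, then 3 more step(s) → NF |V|=4 |E|=2 V={0:D, 1:A, 2:D, 3:A} E=1-r->1 2-r->0
branch R1-first: apply at {0↦0, 1↦4} → |E|=7, then 3 more step(s) → NF |V|=4 |E|=2 V={0:D, 1:A, 2:D, 3:A} E=1-r->1 2-r->0
graphs isomorphic (equal up to label-preserving node renaming)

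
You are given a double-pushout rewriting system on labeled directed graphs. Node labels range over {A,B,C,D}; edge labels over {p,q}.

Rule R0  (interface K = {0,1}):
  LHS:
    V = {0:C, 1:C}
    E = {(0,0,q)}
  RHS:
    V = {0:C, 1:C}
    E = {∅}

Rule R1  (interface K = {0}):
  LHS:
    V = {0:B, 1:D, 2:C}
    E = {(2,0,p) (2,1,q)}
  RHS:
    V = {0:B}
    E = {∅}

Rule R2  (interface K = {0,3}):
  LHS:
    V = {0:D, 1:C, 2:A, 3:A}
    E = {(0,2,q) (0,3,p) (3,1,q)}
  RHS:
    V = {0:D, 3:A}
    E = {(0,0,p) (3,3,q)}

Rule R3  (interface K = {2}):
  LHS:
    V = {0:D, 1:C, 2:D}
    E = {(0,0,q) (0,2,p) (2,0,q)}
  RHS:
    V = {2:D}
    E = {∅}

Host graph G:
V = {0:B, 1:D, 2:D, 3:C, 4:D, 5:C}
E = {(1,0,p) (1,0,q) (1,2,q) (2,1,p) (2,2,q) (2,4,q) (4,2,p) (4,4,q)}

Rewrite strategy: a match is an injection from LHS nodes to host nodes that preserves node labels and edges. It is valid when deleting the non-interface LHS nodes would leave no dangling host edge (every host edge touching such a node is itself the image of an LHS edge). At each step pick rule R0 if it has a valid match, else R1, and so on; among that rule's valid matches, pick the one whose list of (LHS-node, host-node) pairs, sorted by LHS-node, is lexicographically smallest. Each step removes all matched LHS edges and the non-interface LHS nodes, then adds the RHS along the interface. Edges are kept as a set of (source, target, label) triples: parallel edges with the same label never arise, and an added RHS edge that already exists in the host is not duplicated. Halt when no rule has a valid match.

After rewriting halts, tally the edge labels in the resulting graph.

Answer: p:1 q:1

Rewrite trace:
initial: |V|=6 |E|=8  E = 1-p->0 1-q->0 1-q->2 2-p->1 2-q->2 2-q->4 4-p->2 4-q->4
step 1: apply R3 at {0↦4, 1↦3, 2↦2}  → |V|=4 |E|=5  E = 1-p->0 1-q->0 1-q->2 2-p->1 2-q->2
step 2: apply R3 at {0↦2, 1↦5, 2↦1}  → |V|=2 |E|=2  E = 1-p->0 1-q->0
normal form: no rule applies after step 2
NF edges: [(1, 0, 'p'), (1, 0, 'q')]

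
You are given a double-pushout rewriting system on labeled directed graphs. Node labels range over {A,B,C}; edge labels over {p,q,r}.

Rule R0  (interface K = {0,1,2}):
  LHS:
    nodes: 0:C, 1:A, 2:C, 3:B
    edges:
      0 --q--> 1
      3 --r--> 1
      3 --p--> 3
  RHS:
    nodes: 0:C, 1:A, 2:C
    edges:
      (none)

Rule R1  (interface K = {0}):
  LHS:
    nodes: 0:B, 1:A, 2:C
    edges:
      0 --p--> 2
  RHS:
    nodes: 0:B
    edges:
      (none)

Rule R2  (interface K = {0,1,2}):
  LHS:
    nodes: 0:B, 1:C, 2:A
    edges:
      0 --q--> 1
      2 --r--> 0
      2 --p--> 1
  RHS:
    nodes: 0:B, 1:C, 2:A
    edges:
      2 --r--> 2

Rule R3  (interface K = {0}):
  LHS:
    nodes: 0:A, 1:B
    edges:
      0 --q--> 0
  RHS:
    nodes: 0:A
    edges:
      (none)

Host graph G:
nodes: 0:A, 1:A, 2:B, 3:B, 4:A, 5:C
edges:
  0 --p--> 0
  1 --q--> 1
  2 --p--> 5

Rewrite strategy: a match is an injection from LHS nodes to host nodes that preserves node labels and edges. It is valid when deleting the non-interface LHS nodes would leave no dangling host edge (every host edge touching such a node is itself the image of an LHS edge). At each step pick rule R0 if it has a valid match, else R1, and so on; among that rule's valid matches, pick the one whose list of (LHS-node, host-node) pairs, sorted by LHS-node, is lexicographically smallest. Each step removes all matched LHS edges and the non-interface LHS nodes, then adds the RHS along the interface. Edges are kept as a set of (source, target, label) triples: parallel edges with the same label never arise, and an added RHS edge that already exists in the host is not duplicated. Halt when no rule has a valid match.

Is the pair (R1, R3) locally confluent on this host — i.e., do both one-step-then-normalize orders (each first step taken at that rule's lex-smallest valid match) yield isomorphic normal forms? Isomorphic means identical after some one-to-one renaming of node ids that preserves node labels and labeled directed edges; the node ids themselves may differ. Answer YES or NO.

Answer: YES

Derivation:
branch R1-first: apply at {0↦2, 1↦4, 2↦5} → |E|=2, then 1 more step(s) → NF |V|=3 |E|=1 V={0:A, 1:A, 3:B} E=0-p->0
branch R3-first: apply at {0↦1, 1↦3} → |E|=2, then 1 more step(s) → NF |V|=3 |E|=1 V={0:A, 2:B, 4:A} E=0-p->0
graphs isomorphic (equal up to label-preserving node renaming)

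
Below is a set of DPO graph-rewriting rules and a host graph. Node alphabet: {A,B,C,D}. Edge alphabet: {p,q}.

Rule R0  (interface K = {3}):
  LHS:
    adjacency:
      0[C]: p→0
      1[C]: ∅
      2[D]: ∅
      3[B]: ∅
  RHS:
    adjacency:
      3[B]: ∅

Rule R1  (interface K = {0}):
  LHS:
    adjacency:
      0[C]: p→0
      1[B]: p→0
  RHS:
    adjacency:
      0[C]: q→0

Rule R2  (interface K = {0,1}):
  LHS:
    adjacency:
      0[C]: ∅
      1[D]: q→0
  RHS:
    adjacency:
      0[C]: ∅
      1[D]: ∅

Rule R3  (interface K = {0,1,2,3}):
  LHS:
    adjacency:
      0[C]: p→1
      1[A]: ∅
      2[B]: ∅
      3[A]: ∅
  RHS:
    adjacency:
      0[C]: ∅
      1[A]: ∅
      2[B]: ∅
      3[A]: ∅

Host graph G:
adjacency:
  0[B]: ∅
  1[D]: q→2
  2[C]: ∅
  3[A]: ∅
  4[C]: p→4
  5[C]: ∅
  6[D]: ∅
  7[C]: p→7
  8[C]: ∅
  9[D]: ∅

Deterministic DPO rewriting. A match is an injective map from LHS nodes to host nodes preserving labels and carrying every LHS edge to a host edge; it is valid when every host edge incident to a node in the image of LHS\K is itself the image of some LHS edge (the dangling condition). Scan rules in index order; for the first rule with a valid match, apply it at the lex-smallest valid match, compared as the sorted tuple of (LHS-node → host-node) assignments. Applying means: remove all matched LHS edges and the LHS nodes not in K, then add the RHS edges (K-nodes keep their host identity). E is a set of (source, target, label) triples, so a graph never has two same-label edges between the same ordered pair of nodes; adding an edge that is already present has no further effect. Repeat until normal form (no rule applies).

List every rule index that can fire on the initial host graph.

Answer: [R0,R2]

Derivation:
R0: 8 valid matches — {0↦4, 1↦5, 2↦6, 3↦0}, {0↦4, 1↦5, 2↦9, 3↦0}, {0↦4, 1↦8, 2↦6, 3↦0} (+5 more)
R1: no valid match — LHS pattern not found
R2: 1 valid match — {0↦2, 1↦1}
R3: no valid match — LHS pattern not found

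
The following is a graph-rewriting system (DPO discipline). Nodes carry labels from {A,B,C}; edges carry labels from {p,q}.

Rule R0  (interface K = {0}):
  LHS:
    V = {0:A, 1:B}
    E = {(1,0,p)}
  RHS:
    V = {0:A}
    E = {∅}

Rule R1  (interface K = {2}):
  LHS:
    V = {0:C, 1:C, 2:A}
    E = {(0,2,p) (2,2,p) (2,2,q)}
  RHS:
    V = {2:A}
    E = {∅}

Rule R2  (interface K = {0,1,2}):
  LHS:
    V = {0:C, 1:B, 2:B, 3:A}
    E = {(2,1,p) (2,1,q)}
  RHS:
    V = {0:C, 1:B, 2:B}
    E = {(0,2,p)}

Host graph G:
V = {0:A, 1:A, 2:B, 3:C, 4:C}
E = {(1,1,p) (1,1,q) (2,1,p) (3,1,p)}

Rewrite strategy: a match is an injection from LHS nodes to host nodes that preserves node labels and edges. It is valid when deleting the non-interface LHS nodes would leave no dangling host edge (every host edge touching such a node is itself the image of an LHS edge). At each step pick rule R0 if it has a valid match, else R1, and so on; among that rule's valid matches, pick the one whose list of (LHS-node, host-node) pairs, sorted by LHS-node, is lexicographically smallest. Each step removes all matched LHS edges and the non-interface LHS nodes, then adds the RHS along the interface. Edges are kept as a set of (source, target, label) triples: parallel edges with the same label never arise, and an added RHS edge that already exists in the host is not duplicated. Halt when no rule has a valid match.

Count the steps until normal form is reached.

Answer: 2

Derivation:
start.  V:5 E:4  edges: 1-p->1 1-q->1 2-p->1 3-p->1
1. fire R0 via {0↦1, 1↦2}  →  V:4 E:3  edges: 1-p->1 1-q->1 3-p->1
2. fire R1 via {0↦3, 1↦4, 2↦1}  →  V:2 E:0  edges: ∅
normal form: no rule applies after step 2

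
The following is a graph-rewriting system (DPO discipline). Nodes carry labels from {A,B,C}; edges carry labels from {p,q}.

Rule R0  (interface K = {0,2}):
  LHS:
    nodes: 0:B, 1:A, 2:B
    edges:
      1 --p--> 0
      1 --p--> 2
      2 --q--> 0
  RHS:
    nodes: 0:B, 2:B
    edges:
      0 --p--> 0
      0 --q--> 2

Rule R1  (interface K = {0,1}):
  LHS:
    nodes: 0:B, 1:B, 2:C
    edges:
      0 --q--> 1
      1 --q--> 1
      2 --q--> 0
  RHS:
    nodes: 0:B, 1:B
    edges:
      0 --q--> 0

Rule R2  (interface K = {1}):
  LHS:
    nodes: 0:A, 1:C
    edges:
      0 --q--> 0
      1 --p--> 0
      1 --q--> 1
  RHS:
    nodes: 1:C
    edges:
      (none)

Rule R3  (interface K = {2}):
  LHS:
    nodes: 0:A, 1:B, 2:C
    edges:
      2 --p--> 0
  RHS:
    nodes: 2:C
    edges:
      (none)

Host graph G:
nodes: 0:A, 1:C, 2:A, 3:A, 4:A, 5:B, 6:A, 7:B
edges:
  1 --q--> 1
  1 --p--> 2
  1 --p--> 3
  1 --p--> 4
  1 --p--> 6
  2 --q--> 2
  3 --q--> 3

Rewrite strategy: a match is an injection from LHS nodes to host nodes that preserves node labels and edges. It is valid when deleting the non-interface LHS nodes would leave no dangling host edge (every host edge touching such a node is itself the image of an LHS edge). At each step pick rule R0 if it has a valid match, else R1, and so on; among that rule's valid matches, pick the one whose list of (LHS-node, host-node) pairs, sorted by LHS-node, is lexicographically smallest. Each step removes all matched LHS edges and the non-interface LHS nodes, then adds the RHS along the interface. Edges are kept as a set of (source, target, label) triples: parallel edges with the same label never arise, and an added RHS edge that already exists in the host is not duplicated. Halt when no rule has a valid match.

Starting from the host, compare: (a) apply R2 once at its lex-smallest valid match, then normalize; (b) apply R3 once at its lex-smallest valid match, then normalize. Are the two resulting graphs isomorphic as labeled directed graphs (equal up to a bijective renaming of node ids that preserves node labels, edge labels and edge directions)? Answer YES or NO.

branch R2-first: apply at {0↦2, 1↦1} → |E|=4, then 2 more step(s) → NF |V|=3 |E|=2 V={0:A, 1:C, 3:A} E=1-p->3 3-q->3
branch R3-first: apply at {0↦4, 1↦5, 2↦1} → |E|=6, then 2 more step(s) → NF |V|=3 |E|=2 V={0:A, 1:C, 3:A} E=1-p->3 3-q->3
graphs isomorphic (equal up to label-preserving node renaming)

Answer: YES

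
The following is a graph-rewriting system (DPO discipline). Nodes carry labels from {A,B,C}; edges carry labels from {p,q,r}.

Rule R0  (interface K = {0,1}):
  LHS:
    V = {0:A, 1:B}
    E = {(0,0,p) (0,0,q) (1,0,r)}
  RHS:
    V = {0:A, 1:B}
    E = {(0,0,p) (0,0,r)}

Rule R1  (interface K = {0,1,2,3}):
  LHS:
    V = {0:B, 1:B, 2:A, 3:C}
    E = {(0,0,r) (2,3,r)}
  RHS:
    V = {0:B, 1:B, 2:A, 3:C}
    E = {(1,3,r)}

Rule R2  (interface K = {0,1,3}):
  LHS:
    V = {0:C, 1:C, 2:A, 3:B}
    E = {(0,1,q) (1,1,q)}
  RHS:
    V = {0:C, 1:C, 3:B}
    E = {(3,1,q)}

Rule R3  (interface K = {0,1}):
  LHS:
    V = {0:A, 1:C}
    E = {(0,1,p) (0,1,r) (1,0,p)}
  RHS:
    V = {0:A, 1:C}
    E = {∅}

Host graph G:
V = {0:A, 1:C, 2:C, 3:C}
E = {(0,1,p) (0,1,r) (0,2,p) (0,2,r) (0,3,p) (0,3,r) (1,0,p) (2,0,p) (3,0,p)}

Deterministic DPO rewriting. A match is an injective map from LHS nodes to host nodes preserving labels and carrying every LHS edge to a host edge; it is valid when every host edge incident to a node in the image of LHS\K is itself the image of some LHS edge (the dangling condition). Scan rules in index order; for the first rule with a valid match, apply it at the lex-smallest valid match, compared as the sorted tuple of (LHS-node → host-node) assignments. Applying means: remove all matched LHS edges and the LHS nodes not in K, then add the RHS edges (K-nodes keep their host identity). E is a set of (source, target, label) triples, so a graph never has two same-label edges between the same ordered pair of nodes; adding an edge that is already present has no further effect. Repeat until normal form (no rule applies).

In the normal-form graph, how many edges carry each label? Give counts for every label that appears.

start.  V:4 E:9  edges: 0-p->1 0-r->1 0-p->2 0-r->2 0-p->3 0-r->3 1-p->0 2-p->0 3-p->0
1. fire R3 via {0↦0, 1↦1}  →  V:4 E:6  edges: 0-p->2 0-r->2 0-p->3 0-r->3 2-p->0 3-p->0
2. fire R3 via {0↦0, 1↦2}  →  V:4 E:3  edges: 0-p->3 0-r->3 3-p->0
3. fire R3 via {0↦0, 1↦3}  →  V:4 E:0  edges: ∅
normal form: no rule applies after step 3
NF edges: []

Answer: (no edges)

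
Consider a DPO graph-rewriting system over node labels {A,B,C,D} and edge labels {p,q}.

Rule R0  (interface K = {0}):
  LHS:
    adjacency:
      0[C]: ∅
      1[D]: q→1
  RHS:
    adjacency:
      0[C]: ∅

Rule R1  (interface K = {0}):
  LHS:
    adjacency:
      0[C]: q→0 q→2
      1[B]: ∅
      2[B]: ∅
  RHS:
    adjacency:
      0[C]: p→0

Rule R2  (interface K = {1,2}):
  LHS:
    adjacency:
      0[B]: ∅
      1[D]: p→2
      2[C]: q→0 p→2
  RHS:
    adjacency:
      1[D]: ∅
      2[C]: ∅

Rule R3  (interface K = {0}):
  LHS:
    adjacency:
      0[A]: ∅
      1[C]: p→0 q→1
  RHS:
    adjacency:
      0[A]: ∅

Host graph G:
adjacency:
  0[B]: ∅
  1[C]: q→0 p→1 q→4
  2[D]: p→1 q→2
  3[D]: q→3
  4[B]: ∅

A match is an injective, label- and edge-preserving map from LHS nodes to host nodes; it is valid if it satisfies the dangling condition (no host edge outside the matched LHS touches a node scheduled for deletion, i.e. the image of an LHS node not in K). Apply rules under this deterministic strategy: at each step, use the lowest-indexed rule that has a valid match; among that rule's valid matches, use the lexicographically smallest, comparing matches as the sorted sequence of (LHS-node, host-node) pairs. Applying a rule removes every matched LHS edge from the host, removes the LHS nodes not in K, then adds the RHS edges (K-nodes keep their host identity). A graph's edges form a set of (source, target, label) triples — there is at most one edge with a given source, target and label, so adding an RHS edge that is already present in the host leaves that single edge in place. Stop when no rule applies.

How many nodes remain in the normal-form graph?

[0] host  ⇒  5 nodes, 6 edges  {1-q->0 1-p->1 1-q->4 2-p->1 2-q->2 3-q->3}
[1] R0 @ {0↦1, 1↦3}  ⇒  4 nodes, 5 edges  {1-q->0 1-p->1 1-q->4 2-p->1 2-q->2}
[2] R2 @ {0↦0, 1↦2, 2↦1}  ⇒  3 nodes, 2 edges  {1-q->4 2-q->2}
[3] R0 @ {0↦1, 1↦2}  ⇒  2 nodes, 1 edges  {1-q->4}
normal form: no rule applies after step 3
NF nodes: {1:C, 4:B}

Answer: 2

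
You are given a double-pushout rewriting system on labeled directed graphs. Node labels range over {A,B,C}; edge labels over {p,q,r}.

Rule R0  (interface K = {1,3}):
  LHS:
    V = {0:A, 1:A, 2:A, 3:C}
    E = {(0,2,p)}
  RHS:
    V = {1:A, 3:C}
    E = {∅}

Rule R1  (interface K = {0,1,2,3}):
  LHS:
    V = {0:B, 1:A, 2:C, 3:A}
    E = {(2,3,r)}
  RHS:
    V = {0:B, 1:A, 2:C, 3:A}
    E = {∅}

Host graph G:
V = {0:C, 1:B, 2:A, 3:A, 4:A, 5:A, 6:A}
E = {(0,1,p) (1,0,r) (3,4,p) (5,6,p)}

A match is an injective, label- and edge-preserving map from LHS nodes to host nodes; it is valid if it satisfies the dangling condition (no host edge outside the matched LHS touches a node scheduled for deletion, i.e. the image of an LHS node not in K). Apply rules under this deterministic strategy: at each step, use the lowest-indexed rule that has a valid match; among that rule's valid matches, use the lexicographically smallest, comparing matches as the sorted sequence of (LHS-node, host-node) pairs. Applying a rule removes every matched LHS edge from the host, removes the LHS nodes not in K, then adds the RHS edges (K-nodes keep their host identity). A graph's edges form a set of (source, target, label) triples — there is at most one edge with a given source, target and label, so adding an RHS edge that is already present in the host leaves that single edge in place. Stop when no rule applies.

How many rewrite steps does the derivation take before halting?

Answer: 2

Derivation:
initial: |V|=7 |E|=4  E = 0-p->1 1-r->0 3-p->4 5-p->6
step 1: apply R0 at {0↦3, 1↦2, 2↦4, 3↦0}  → |V|=5 |E|=3  E = 0-p->1 1-r->0 5-p->6
step 2: apply R0 at {0↦5, 1↦2, 2↦6, 3↦0}  → |V|=3 |E|=2  E = 0-p->1 1-r->0
normal form: no rule applies after step 2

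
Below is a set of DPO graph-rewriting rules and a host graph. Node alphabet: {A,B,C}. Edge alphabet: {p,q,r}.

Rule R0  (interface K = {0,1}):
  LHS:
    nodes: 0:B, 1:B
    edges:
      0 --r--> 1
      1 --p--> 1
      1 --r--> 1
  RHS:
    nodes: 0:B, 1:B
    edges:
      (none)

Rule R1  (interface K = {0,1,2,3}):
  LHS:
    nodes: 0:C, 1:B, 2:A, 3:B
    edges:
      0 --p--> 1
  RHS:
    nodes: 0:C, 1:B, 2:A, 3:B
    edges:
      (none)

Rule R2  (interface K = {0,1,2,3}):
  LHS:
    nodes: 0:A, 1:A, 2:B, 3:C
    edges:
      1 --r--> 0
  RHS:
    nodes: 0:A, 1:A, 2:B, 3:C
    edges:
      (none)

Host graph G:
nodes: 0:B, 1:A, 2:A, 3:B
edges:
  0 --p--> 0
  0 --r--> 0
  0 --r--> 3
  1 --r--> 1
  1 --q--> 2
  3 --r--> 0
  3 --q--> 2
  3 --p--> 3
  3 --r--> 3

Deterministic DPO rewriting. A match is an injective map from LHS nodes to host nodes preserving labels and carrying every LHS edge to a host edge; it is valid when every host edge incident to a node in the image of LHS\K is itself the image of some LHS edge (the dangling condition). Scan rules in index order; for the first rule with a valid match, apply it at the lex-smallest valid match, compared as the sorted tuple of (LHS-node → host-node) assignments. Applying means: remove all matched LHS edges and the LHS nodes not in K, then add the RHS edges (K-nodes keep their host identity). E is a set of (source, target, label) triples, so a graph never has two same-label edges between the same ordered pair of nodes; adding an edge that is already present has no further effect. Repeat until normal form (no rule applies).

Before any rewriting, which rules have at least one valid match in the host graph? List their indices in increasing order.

R0: 2 valid matches — {0↦0, 1↦3}, {0↦3, 1↦0}
R1: no valid match — LHS pattern not found
R2: no valid match — LHS pattern not found

Answer: [R0]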